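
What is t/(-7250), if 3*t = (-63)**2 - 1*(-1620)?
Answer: -1863/7250 ≈ -0.25697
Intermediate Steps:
t = 1863 (t = ((-63)**2 - 1*(-1620))/3 = (3969 + 1620)/3 = (1/3)*5589 = 1863)
t/(-7250) = 1863/(-7250) = 1863*(-1/7250) = -1863/7250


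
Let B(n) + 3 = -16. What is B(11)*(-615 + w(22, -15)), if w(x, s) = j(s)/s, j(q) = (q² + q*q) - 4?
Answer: 183749/15 ≈ 12250.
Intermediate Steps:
B(n) = -19 (B(n) = -3 - 16 = -19)
j(q) = -4 + 2*q² (j(q) = (q² + q²) - 4 = 2*q² - 4 = -4 + 2*q²)
w(x, s) = (-4 + 2*s²)/s
B(11)*(-615 + w(22, -15)) = -19*(-615 + (-4/(-15) + 2*(-15))) = -19*(-615 + (-4*(-1/15) - 30)) = -19*(-615 + (4/15 - 30)) = -19*(-615 - 446/15) = -19*(-9671/15) = 183749/15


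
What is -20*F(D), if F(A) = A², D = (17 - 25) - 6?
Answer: -3920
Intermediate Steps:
D = -14 (D = -8 - 6 = -14)
-20*F(D) = -20*(-14)² = -20*196 = -3920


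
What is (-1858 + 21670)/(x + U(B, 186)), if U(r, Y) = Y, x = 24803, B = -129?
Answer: 19812/24989 ≈ 0.79283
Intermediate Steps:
(-1858 + 21670)/(x + U(B, 186)) = (-1858 + 21670)/(24803 + 186) = 19812/24989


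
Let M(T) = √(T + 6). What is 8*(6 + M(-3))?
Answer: 48 + 8*√3 ≈ 61.856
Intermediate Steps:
M(T) = √(6 + T)
8*(6 + M(-3)) = 8*(6 + √(6 - 3)) = 8*(6 + √3) = 48 + 8*√3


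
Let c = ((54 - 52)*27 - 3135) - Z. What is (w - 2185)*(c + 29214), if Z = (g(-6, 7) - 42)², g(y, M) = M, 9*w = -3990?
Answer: -196399580/3 ≈ -6.5466e+7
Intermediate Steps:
w = -1330/3 (w = (⅑)*(-3990) = -1330/3 ≈ -443.33)
Z = 1225 (Z = (7 - 42)² = (-35)² = 1225)
c = -4306 (c = ((54 - 52)*27 - 3135) - 1*1225 = (2*27 - 3135) - 1225 = (54 - 3135) - 1225 = -3081 - 1225 = -4306)
(w - 2185)*(c + 29214) = (-1330/3 - 2185)*(-4306 + 29214) = -7885/3*24908 = -196399580/3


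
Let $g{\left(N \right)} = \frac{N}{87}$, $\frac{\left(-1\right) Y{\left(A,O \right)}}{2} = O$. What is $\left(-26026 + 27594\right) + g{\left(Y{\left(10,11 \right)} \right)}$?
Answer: $\frac{136394}{87} \approx 1567.7$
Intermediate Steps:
$Y{\left(A,O \right)} = - 2 O$
$g{\left(N \right)} = \frac{N}{87}$ ($g{\left(N \right)} = N \frac{1}{87} = \frac{N}{87}$)
$\left(-26026 + 27594\right) + g{\left(Y{\left(10,11 \right)} \right)} = \left(-26026 + 27594\right) + \frac{\left(-2\right) 11}{87} = 1568 + \frac{1}{87} \left(-22\right) = 1568 - \frac{22}{87} = \frac{136394}{87}$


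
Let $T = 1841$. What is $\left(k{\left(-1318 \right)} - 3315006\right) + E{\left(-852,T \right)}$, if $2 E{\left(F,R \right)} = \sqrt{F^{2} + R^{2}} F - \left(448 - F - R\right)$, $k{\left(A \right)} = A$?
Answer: $- \frac{6632107}{2} - 22578 \sqrt{1465} \approx -4.1802 \cdot 10^{6}$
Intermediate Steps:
$E{\left(F,R \right)} = -224 + \frac{F}{2} + \frac{R}{2} + \frac{F \sqrt{F^{2} + R^{2}}}{2}$ ($E{\left(F,R \right)} = \frac{\sqrt{F^{2} + R^{2}} F - \left(448 - F - R\right)}{2} = \frac{F \sqrt{F^{2} + R^{2}} + \left(-448 + F + R\right)}{2} = \frac{-448 + F + R + F \sqrt{F^{2} + R^{2}}}{2} = -224 + \frac{F}{2} + \frac{R}{2} + \frac{F \sqrt{F^{2} + R^{2}}}{2}$)
$\left(k{\left(-1318 \right)} - 3315006\right) + E{\left(-852,T \right)} = \left(-1318 - 3315006\right) + \left(-224 + \frac{1}{2} \left(-852\right) + \frac{1}{2} \cdot 1841 + \frac{1}{2} \left(-852\right) \sqrt{\left(-852\right)^{2} + 1841^{2}}\right) = -3316324 + \left(-224 - 426 + \frac{1841}{2} + \frac{1}{2} \left(-852\right) \sqrt{725904 + 3389281}\right) = -3316324 + \left(-224 - 426 + \frac{1841}{2} + \frac{1}{2} \left(-852\right) \sqrt{4115185}\right) = -3316324 + \left(-224 - 426 + \frac{1841}{2} + \frac{1}{2} \left(-852\right) 53 \sqrt{1465}\right) = -3316324 - \left(- \frac{541}{2} + 22578 \sqrt{1465}\right) = -3316324 + \left(\frac{541}{2} - 22578 \sqrt{1465}\right) = - \frac{6632107}{2} - 22578 \sqrt{1465}$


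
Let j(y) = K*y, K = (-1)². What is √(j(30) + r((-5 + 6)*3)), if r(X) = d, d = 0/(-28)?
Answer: √30 ≈ 5.4772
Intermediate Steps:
d = 0 (d = 0*(-1/28) = 0)
K = 1
j(y) = y (j(y) = 1*y = y)
r(X) = 0
√(j(30) + r((-5 + 6)*3)) = √(30 + 0) = √30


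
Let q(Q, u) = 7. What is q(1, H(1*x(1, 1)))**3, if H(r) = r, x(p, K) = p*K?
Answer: 343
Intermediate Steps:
x(p, K) = K*p
q(1, H(1*x(1, 1)))**3 = 7**3 = 343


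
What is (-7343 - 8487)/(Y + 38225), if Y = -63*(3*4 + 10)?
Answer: -15830/36839 ≈ -0.42971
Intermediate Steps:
Y = -1386 (Y = -63*(12 + 10) = -63*22 = -1386)
(-7343 - 8487)/(Y + 38225) = (-7343 - 8487)/(-1386 + 38225) = -15830/36839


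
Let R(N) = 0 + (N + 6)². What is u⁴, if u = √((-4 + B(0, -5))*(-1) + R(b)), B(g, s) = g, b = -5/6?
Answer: 1221025/1296 ≈ 942.15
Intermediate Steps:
b = -⅚ (b = -5*⅙ = -⅚ ≈ -0.83333)
R(N) = (6 + N)² (R(N) = 0 + (6 + N)² = (6 + N)²)
u = √1105/6 (u = √((-4 + 0)*(-1) + (6 - ⅚)²) = √(-4*(-1) + (31/6)²) = √(4 + 961/36) = √(1105/36) = √1105/6 ≈ 5.5403)
u⁴ = (√1105/6)⁴ = 1221025/1296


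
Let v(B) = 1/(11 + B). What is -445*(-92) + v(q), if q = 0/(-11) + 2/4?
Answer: 941622/23 ≈ 40940.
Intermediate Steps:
q = 1/2 (q = 0*(-1/11) + 2*(1/4) = 0 + 1/2 = 1/2 ≈ 0.50000)
-445*(-92) + v(q) = -445*(-92) + 1/(11 + 1/2) = 40940 + 1/(23/2) = 40940 + 2/23 = 941622/23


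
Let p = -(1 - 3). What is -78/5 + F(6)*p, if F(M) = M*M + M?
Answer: 342/5 ≈ 68.400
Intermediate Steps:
F(M) = M + M² (F(M) = M² + M = M + M²)
p = 2 (p = -1*(-2) = 2)
-78/5 + F(6)*p = -78/5 + (6*(1 + 6))*2 = -78*⅕ + (6*7)*2 = -78/5 + 42*2 = -78/5 + 84 = 342/5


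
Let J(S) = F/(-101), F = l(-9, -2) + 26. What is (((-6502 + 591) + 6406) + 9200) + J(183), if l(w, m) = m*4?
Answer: 979177/101 ≈ 9694.8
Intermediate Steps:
l(w, m) = 4*m
F = 18 (F = 4*(-2) + 26 = -8 + 26 = 18)
J(S) = -18/101 (J(S) = 18/(-101) = 18*(-1/101) = -18/101)
(((-6502 + 591) + 6406) + 9200) + J(183) = (((-6502 + 591) + 6406) + 9200) - 18/101 = ((-5911 + 6406) + 9200) - 18/101 = (495 + 9200) - 18/101 = 9695 - 18/101 = 979177/101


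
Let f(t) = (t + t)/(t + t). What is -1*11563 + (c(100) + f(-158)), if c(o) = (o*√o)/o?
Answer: -11552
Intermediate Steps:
f(t) = 1 (f(t) = (2*t)/((2*t)) = (2*t)*(1/(2*t)) = 1)
c(o) = √o (c(o) = o^(3/2)/o = √o)
-1*11563 + (c(100) + f(-158)) = -1*11563 + (√100 + 1) = -11563 + (10 + 1) = -11563 + 11 = -11552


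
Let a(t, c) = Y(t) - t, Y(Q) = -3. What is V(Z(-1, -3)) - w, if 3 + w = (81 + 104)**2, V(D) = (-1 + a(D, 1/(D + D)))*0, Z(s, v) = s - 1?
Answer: -34222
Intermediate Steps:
Z(s, v) = -1 + s
a(t, c) = -3 - t
V(D) = 0 (V(D) = (-1 + (-3 - D))*0 = (-4 - D)*0 = 0)
w = 34222 (w = -3 + (81 + 104)**2 = -3 + 185**2 = -3 + 34225 = 34222)
V(Z(-1, -3)) - w = 0 - 1*34222 = 0 - 34222 = -34222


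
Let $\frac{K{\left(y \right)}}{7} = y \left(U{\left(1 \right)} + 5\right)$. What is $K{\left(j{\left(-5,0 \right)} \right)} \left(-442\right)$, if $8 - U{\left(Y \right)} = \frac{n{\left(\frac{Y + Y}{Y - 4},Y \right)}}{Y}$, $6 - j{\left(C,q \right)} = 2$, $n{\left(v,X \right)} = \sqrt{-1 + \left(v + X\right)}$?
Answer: $-160888 + \frac{12376 i \sqrt{6}}{3} \approx -1.6089 \cdot 10^{5} + 10105.0 i$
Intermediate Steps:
$n{\left(v,X \right)} = \sqrt{-1 + X + v}$ ($n{\left(v,X \right)} = \sqrt{-1 + \left(X + v\right)} = \sqrt{-1 + X + v}$)
$j{\left(C,q \right)} = 4$ ($j{\left(C,q \right)} = 6 - 2 = 4$)
$U{\left(Y \right)} = 8 - \frac{\sqrt{-1 + Y + \frac{2 Y}{-4 + Y}}}{Y}$ ($U{\left(Y \right)} = 8 - \frac{\sqrt{-1 + Y + \frac{Y + Y}{Y - 4}}}{Y} = 8 - \frac{\sqrt{-1 + Y + \frac{2 Y}{-4 + Y}}}{Y}$)
$K{\left(y \right)} = 7 y \left(13 - \frac{i \sqrt{6}}{3}\right)$ ($K{\left(y \right)} = 7 y \left(\frac{- \sqrt{\frac{4 + 1^{2} - 3}{-4 + 1}} + 8 \cdot 1}{1} + 5\right) = 7 y \left(1 \left(- \sqrt{\frac{4 + 1 - 3}{-3}} + 8\right) + 5\right) = 7 y \left(1 \left(- \sqrt{\left(- \frac{1}{3}\right) 2} + 8\right) + 5\right) = 7 y \left(1 \left(- \sqrt{- \frac{2}{3}} + 8\right) + 5\right) = 7 y \left(1 \left(- \frac{i \sqrt{6}}{3} + 8\right) + 5\right) = 7 y \left(1 \left(8 - \frac{i \sqrt{6}}{3}\right) + 5\right) = 7 y \left(\left(8 - \frac{i \sqrt{6}}{3}\right) + 5\right) = 7 y \left(13 - \frac{i \sqrt{6}}{3}\right)$)
$K{\left(j{\left(-5,0 \right)} \right)} \left(-442\right) = \frac{7}{3} \cdot 4 \left(39 - i \sqrt{6}\right) \left(-442\right) = \left(364 - \frac{28 i \sqrt{6}}{3}\right) \left(-442\right) = -160888 + \frac{12376 i \sqrt{6}}{3}$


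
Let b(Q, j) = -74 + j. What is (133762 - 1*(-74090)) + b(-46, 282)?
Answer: 208060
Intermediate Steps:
(133762 - 1*(-74090)) + b(-46, 282) = (133762 - 1*(-74090)) + (-74 + 282) = (133762 + 74090) + 208 = 207852 + 208 = 208060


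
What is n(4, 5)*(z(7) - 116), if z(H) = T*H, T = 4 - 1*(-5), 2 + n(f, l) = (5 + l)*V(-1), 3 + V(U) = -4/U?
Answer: -424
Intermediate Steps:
V(U) = -3 - 4/U
n(f, l) = 3 + l (n(f, l) = -2 + (5 + l)*(-3 - 4/(-1)) = -2 + (5 + l)*(-3 - 4*(-1)) = -2 + (5 + l)*(-3 + 4) = -2 + (5 + l)*1 = -2 + (5 + l) = 3 + l)
T = 9 (T = 4 + 5 = 9)
z(H) = 9*H
n(4, 5)*(z(7) - 116) = (3 + 5)*(9*7 - 116) = 8*(63 - 116) = 8*(-53) = -424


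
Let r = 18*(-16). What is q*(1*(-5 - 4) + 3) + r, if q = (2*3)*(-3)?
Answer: -180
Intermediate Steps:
q = -18 (q = 6*(-3) = -18)
r = -288
q*(1*(-5 - 4) + 3) + r = -18*(1*(-5 - 4) + 3) - 288 = -18*(1*(-9) + 3) - 288 = -18*(-9 + 3) - 288 = -18*(-6) - 288 = 108 - 288 = -180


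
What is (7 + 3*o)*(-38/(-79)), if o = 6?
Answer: 950/79 ≈ 12.025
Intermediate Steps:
(7 + 3*o)*(-38/(-79)) = (7 + 3*6)*(-38/(-79)) = (7 + 18)*(-38*(-1/79)) = 25*(38/79) = 950/79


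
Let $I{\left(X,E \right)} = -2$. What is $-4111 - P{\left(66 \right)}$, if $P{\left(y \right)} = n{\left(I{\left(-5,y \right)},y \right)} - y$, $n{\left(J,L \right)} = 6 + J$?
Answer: $-4049$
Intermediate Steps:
$P{\left(y \right)} = 4 - y$ ($P{\left(y \right)} = \left(6 - 2\right) - y = 4 - y$)
$-4111 - P{\left(66 \right)} = -4111 - \left(4 - 66\right) = -4111 - -62 = -4111 + 62 = -4049$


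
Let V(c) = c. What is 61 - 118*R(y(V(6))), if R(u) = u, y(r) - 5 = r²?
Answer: -4777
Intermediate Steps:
y(r) = 5 + r²
61 - 118*R(y(V(6))) = 61 - 118*(5 + 6²) = 61 - 118*(5 + 36) = 61 - 118*41 = 61 - 4838 = -4777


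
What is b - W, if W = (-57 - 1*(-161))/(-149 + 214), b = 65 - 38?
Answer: 127/5 ≈ 25.400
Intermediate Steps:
b = 27
W = 8/5 (W = (-57 + 161)/65 = 104*(1/65) = 8/5 ≈ 1.6000)
b - W = 27 - 1*8/5 = 27 - 8/5 = 127/5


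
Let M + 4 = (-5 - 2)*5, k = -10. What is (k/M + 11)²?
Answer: 192721/1521 ≈ 126.71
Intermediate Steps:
M = -39 (M = -4 + (-5 - 2)*5 = -4 - 7*5 = -4 - 35 = -39)
(k/M + 11)² = (-10/(-39) + 11)² = (-10*(-1/39) + 11)² = (10/39 + 11)² = (439/39)² = 192721/1521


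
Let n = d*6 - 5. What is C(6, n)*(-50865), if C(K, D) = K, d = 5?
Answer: -305190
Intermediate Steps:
n = 25 (n = 5*6 - 5 = 30 - 5 = 25)
C(6, n)*(-50865) = 6*(-50865) = -305190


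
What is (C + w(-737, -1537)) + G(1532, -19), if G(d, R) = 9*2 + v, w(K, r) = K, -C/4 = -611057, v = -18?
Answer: 2443491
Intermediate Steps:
C = 2444228 (C = -4*(-611057) = 2444228)
G(d, R) = 0 (G(d, R) = 9*2 - 18 = 18 - 18 = 0)
(C + w(-737, -1537)) + G(1532, -19) = (2444228 - 737) + 0 = 2443491 + 0 = 2443491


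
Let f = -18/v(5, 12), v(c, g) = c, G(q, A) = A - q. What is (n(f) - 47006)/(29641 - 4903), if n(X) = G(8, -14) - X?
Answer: -39187/20615 ≈ -1.9009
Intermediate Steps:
f = -18/5 ≈ -3.6000
n(X) = -22 - X (n(X) = (-14 - 1*8) - X = (-14 - 8) - X = -22 - X)
(n(f) - 47006)/(29641 - 4903) = ((-22 - 1*(-18/5)) - 47006)/(29641 - 4903) = ((-22 + 18/5) - 47006)/24738 = (-92/5 - 47006)*(1/24738) = -235122/5*1/24738 = -39187/20615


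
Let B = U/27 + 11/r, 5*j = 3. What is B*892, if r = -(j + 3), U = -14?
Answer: -86078/27 ≈ -3188.1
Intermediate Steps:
j = ⅗ (j = (⅕)*3 = ⅗ ≈ 0.60000)
r = -18/5 (r = -(⅗ + 3) = -1*18/5 = -18/5 ≈ -3.6000)
B = -193/54 (B = -14/27 + 11/(-18/5) = -14*1/27 + 11*(-5/18) = -14/27 - 55/18 = -193/54 ≈ -3.5741)
B*892 = -193/54*892 = -86078/27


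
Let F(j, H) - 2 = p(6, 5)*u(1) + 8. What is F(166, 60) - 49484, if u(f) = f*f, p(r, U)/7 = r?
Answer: -49432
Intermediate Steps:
p(r, U) = 7*r
u(f) = f²
F(j, H) = 52 (F(j, H) = 2 + ((7*6)*1² + 8) = 2 + (42*1 + 8) = 2 + (42 + 8) = 2 + 50 = 52)
F(166, 60) - 49484 = 52 - 49484 = -49432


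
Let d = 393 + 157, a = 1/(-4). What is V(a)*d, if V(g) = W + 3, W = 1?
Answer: 2200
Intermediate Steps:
a = -¼ (a = 1*(-¼) = -¼ ≈ -0.25000)
V(g) = 4 (V(g) = 1 + 3 = 4)
d = 550
V(a)*d = 4*550 = 2200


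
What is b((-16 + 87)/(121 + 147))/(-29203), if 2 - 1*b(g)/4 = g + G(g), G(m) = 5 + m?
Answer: 946/1956601 ≈ 0.00048349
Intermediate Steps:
b(g) = -12 - 8*g (b(g) = 8 - 4*(g + (5 + g)) = 8 - 4*(5 + 2*g) = 8 + (-20 - 8*g) = -12 - 8*g)
b((-16 + 87)/(121 + 147))/(-29203) = (-12 - 8*(-16 + 87)/(121 + 147))/(-29203) = (-12 - 568/268)*(-1/29203) = (-12 - 8*71/268)*(-1/29203) = (-12 - 142/67)*(-1/29203) = -946/67*(-1/29203) = 946/1956601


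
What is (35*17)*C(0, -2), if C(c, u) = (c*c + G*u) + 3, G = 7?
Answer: -6545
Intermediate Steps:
C(c, u) = 3 + c² + 7*u (C(c, u) = (c*c + 7*u) + 3 = (c² + 7*u) + 3 = 3 + c² + 7*u)
(35*17)*C(0, -2) = (35*17)*(3 + 0² + 7*(-2)) = 595*(3 + 0 - 14) = 595*(-11) = -6545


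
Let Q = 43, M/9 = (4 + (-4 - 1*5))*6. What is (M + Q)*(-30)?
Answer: 6810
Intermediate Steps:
M = -270 (M = 9*((4 + (-4 - 1*5))*6) = 9*((4 + (-4 - 5))*6) = 9*((4 - 9)*6) = 9*(-5*6) = 9*(-30) = -270)
(M + Q)*(-30) = (-270 + 43)*(-30) = -227*(-30) = 6810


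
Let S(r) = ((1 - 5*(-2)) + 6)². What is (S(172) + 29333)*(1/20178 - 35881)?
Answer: -3574421655529/3363 ≈ -1.0629e+9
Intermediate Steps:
S(r) = 289 (S(r) = ((1 + 10) + 6)² = (11 + 6)² = 17² = 289)
(S(172) + 29333)*(1/20178 - 35881) = (289 + 29333)*(1/20178 - 35881) = 29622*(1/20178 - 35881) = 29622*(-724006817/20178) = -3574421655529/3363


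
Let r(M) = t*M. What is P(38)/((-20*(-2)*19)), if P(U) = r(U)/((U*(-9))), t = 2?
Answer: -1/3420 ≈ -0.00029240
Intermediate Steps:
r(M) = 2*M
P(U) = -2/9 (P(U) = (2*U)/((U*(-9))) = (2*U)/((-9*U)) = (2*U)*(-1/(9*U)) = -2/9)
P(38)/((-20*(-2)*19)) = -2/(9*(-20*(-2)*19)) = -2/(9*(40*19)) = -2/9/760 = -2/9*1/760 = -1/3420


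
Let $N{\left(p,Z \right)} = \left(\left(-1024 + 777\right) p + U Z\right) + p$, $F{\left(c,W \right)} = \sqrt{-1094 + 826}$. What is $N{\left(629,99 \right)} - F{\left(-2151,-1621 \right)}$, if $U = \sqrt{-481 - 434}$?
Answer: $-154734 - 2 i \sqrt{67} + 99 i \sqrt{915} \approx -1.5473 \cdot 10^{5} + 2978.3 i$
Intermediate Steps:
$U = i \sqrt{915}$ ($U = \sqrt{-915} = i \sqrt{915} \approx 30.249 i$)
$F{\left(c,W \right)} = 2 i \sqrt{67}$ ($F{\left(c,W \right)} = \sqrt{-268} = 2 i \sqrt{67}$)
$N{\left(p,Z \right)} = - 246 p + i Z \sqrt{915}$ ($N{\left(p,Z \right)} = \left(\left(-1024 + 777\right) p + i \sqrt{915} Z\right) + p = \left(- 247 p + i Z \sqrt{915}\right) + p = - 246 p + i Z \sqrt{915}$)
$N{\left(629,99 \right)} - F{\left(-2151,-1621 \right)} = \left(\left(-246\right) 629 + i 99 \sqrt{915}\right) - 2 i \sqrt{67} = \left(-154734 + 99 i \sqrt{915}\right) - 2 i \sqrt{67} = -154734 - 2 i \sqrt{67} + 99 i \sqrt{915}$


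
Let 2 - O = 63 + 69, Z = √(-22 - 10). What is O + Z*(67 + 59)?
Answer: -130 + 504*I*√2 ≈ -130.0 + 712.76*I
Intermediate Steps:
Z = 4*I*√2 (Z = √(-32) = 4*I*√2 ≈ 5.6569*I)
O = -130 (O = 2 - (63 + 69) = 2 - 1*132 = 2 - 132 = -130)
O + Z*(67 + 59) = -130 + (4*I*√2)*(67 + 59) = -130 + (4*I*√2)*126 = -130 + 504*I*√2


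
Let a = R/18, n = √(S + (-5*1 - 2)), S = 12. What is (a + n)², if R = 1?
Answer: 1621/324 + √5/9 ≈ 5.2515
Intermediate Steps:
n = √5 (n = √(12 + (-5*1 - 2)) = √(12 + (-5 - 2)) = √(12 - 7) = √5 ≈ 2.2361)
a = 1/18 ≈ 0.055556
(a + n)² = (1/18 + √5)²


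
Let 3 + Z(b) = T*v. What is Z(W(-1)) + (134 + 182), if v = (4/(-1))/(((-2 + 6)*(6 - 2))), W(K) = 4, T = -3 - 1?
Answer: 314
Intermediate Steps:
T = -4
v = -¼ (v = (4*(-1))/((4*4)) = -4/16 = -4*1/16 = -¼ ≈ -0.25000)
Z(b) = -2 (Z(b) = -3 - 4*(-¼) = -3 + 1 = -2)
Z(W(-1)) + (134 + 182) = -2 + (134 + 182) = -2 + 316 = 314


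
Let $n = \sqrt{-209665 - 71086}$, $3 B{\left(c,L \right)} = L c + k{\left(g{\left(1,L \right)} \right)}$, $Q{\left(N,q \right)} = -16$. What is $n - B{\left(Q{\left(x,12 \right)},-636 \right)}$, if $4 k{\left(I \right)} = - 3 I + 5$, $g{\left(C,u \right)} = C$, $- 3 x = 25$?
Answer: $- \frac{20353}{6} + i \sqrt{280751} \approx -3392.2 + 529.86 i$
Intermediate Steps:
$x = - \frac{25}{3}$ ($x = \left(- \frac{1}{3}\right) 25 = - \frac{25}{3} \approx -8.3333$)
$k{\left(I \right)} = \frac{5}{4} - \frac{3 I}{4}$ ($k{\left(I \right)} = \frac{- 3 I + 5}{4} = \frac{5 - 3 I}{4} = \frac{5}{4} - \frac{3 I}{4}$)
$B{\left(c,L \right)} = \frac{1}{6} + \frac{L c}{3}$ ($B{\left(c,L \right)} = \frac{L c + \left(\frac{5}{4} - \frac{3}{4}\right)}{3} = \frac{L c + \frac{1}{2}}{3} = \frac{\frac{1}{2} + L c}{3} = \frac{1}{6} + \frac{L c}{3}$)
$n = i \sqrt{280751}$ ($n = \sqrt{-280751} = i \sqrt{280751} \approx 529.86 i$)
$n - B{\left(Q{\left(x,12 \right)},-636 \right)} = i \sqrt{280751} - \left(\frac{1}{6} + \frac{1}{3} \left(-636\right) \left(-16\right)\right) = i \sqrt{280751} - \left(\frac{1}{6} + 3392\right) = i \sqrt{280751} - \frac{20353}{6} = - \frac{20353}{6} + i \sqrt{280751}$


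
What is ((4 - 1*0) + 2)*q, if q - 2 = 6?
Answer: 48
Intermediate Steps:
q = 8 (q = 2 + 6 = 8)
((4 - 1*0) + 2)*q = ((4 - 1*0) + 2)*8 = ((4 + 0) + 2)*8 = (4 + 2)*8 = 6*8 = 48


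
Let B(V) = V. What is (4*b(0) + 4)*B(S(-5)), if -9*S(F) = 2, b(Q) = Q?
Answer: -8/9 ≈ -0.88889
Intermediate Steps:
S(F) = -2/9 (S(F) = -1/9*2 = -2/9)
(4*b(0) + 4)*B(S(-5)) = (4*0 + 4)*(-2/9) = (0 + 4)*(-2/9) = 4*(-2/9) = -8/9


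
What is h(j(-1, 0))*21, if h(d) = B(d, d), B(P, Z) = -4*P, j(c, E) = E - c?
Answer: -84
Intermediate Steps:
h(d) = -4*d
h(j(-1, 0))*21 = -4*(0 - 1*(-1))*21 = -4*(0 + 1)*21 = -4*1*21 = -4*21 = -84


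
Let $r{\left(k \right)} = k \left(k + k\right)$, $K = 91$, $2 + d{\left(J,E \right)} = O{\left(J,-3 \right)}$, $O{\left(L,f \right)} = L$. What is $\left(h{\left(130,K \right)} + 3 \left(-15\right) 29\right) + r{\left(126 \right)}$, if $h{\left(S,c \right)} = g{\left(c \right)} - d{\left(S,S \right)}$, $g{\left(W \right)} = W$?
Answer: $30410$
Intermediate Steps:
$d{\left(J,E \right)} = -2 + J$
$r{\left(k \right)} = 2 k^{2}$ ($r{\left(k \right)} = k 2 k = 2 k^{2}$)
$h{\left(S,c \right)} = 2 + c - S$ ($h{\left(S,c \right)} = c - \left(-2 + S\right) = 2 + c - S$)
$\left(h{\left(130,K \right)} + 3 \left(-15\right) 29\right) + r{\left(126 \right)} = \left(\left(2 + 91 - 130\right) + 3 \left(-15\right) 29\right) + 2 \cdot 126^{2} = \left(\left(2 + 91 - 130\right) - 1305\right) + 2 \cdot 15876 = \left(-37 - 1305\right) + 31752 = -1342 + 31752 = 30410$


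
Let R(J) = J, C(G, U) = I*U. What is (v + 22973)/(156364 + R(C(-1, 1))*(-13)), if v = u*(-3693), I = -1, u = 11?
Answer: -17650/156377 ≈ -0.11287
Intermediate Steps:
C(G, U) = -U
v = -40623 (v = 11*(-3693) = -40623)
(v + 22973)/(156364 + R(C(-1, 1))*(-13)) = (-40623 + 22973)/(156364 - 1*1*(-13)) = -17650/(156364 - 1*(-13)) = -17650/(156364 + 13) = -17650/156377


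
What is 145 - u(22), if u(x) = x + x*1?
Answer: 101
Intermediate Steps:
u(x) = 2*x (u(x) = x + x = 2*x)
145 - u(22) = 145 - 2*22 = 145 - 1*44 = 145 - 44 = 101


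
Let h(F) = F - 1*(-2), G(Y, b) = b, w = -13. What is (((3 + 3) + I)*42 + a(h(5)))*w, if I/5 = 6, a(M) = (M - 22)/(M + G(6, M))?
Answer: -274989/14 ≈ -19642.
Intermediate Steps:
h(F) = 2 + F (h(F) = F + 2 = 2 + F)
a(M) = (-22 + M)/(2*M) (a(M) = (M - 22)/(M + M) = (-22 + M)/((2*M)) = (-22 + M)*(1/(2*M)) = (-22 + M)/(2*M))
I = 30 (I = 5*6 = 30)
(((3 + 3) + I)*42 + a(h(5)))*w = (((3 + 3) + 30)*42 + (-22 + (2 + 5))/(2*(2 + 5)))*(-13) = ((6 + 30)*42 + (½)*(-22 + 7)/7)*(-13) = (36*42 + (½)*(⅐)*(-15))*(-13) = (1512 - 15/14)*(-13) = (21153/14)*(-13) = -274989/14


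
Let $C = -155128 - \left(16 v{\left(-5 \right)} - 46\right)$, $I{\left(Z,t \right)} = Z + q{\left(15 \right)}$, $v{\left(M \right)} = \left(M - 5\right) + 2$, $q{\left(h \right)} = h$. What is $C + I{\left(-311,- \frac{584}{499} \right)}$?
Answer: $-155250$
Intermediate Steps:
$v{\left(M \right)} = -3 + M$ ($v{\left(M \right)} = \left(-5 + M\right) + 2 = -3 + M$)
$I{\left(Z,t \right)} = 15 + Z$ ($I{\left(Z,t \right)} = Z + 15 = 15 + Z$)
$C = -154954$ ($C = -155128 - \left(16 \left(-3 - 5\right) - 46\right) = -155128 - \left(16 \left(-8\right) - 46\right) = -155128 - \left(-128 - 46\right) = -155128 - -174 = -155128 + 174 = -154954$)
$C + I{\left(-311,- \frac{584}{499} \right)} = -154954 + \left(15 - 311\right) = -154954 - 296 = -155250$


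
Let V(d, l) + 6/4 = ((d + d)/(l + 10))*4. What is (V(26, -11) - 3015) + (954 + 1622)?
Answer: -1297/2 ≈ -648.50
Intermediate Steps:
V(d, l) = -3/2 + 8*d/(10 + l) (V(d, l) = -3/2 + ((d + d)/(l + 10))*4 = -3/2 + ((2*d)/(10 + l))*4 = -3/2 + (2*d/(10 + l))*4 = -3/2 + 8*d/(10 + l))
(V(26, -11) - 3015) + (954 + 1622) = ((-30 - 3*(-11) + 16*26)/(2*(10 - 11)) - 3015) + (954 + 1622) = ((½)*(-30 + 33 + 416)/(-1) - 3015) + 2576 = ((½)*(-1)*419 - 3015) + 2576 = (-419/2 - 3015) + 2576 = -6449/2 + 2576 = -1297/2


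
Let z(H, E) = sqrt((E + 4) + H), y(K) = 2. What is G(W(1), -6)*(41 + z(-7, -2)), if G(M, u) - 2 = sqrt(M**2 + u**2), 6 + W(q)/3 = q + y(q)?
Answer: (2 + 3*sqrt(13))*(41 + I*sqrt(5)) ≈ 525.48 + 28.659*I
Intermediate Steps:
z(H, E) = sqrt(4 + E + H) (z(H, E) = sqrt((4 + E) + H) = sqrt(4 + E + H))
W(q) = -12 + 3*q (W(q) = -18 + 3*(q + 2) = -18 + 3*(2 + q) = -18 + (6 + 3*q) = -12 + 3*q)
G(M, u) = 2 + sqrt(M**2 + u**2)
G(W(1), -6)*(41 + z(-7, -2)) = (2 + sqrt((-12 + 3*1)**2 + (-6)**2))*(41 + sqrt(4 - 2 - 7)) = (2 + sqrt((-12 + 3)**2 + 36))*(41 + sqrt(-5)) = (2 + sqrt((-9)**2 + 36))*(41 + I*sqrt(5)) = (2 + sqrt(81 + 36))*(41 + I*sqrt(5)) = (2 + sqrt(117))*(41 + I*sqrt(5)) = (2 + 3*sqrt(13))*(41 + I*sqrt(5))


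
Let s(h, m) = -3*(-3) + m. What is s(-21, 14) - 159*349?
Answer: -55468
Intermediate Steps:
s(h, m) = 9 + m
s(-21, 14) - 159*349 = (9 + 14) - 159*349 = 23 - 55491 = -55468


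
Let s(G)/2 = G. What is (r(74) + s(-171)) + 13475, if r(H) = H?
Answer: 13207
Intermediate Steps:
s(G) = 2*G
(r(74) + s(-171)) + 13475 = (74 + 2*(-171)) + 13475 = (74 - 342) + 13475 = -268 + 13475 = 13207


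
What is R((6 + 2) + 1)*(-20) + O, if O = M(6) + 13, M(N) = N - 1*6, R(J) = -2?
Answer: 53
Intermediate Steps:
M(N) = -6 + N (M(N) = N - 6 = -6 + N)
O = 13 (O = (-6 + 6) + 13 = 0 + 13 = 13)
R((6 + 2) + 1)*(-20) + O = -2*(-20) + 13 = 40 + 13 = 53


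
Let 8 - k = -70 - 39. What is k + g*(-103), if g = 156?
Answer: -15951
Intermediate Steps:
k = 117 (k = 8 - (-70 - 39) = 8 - 1*(-109) = 8 + 109 = 117)
k + g*(-103) = 117 + 156*(-103) = 117 - 16068 = -15951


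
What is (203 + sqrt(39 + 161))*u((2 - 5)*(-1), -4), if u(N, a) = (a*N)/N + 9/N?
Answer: -203 - 10*sqrt(2) ≈ -217.14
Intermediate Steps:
u(N, a) = a + 9/N (u(N, a) = (N*a)/N + 9/N = a + 9/N)
(203 + sqrt(39 + 161))*u((2 - 5)*(-1), -4) = (203 + sqrt(39 + 161))*(-4 + 9/(((2 - 5)*(-1)))) = (203 + sqrt(200))*(-4 + 9/((-3*(-1)))) = (203 + 10*sqrt(2))*(-4 + 9/3) = (203 + 10*sqrt(2))*(-4 + 9*(1/3)) = (203 + 10*sqrt(2))*(-4 + 3) = (203 + 10*sqrt(2))*(-1) = -203 - 10*sqrt(2)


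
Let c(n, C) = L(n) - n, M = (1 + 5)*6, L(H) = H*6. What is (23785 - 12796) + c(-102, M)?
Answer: 10479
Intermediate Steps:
L(H) = 6*H
M = 36 (M = 6*6 = 36)
c(n, C) = 5*n (c(n, C) = 6*n - n = 5*n)
(23785 - 12796) + c(-102, M) = (23785 - 12796) + 5*(-102) = 10989 - 510 = 10479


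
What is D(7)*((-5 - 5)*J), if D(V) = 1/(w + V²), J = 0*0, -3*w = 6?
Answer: 0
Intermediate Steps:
w = -2 (w = -⅓*6 = -2)
J = 0
D(V) = 1/(-2 + V²)
D(7)*((-5 - 5)*J) = ((-5 - 5)*0)/(-2 + 7²) = (-10*0)/(-2 + 49) = 0/47 = (1/47)*0 = 0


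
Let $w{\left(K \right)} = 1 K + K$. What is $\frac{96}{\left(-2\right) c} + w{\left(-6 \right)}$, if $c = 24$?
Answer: $-14$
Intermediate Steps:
$w{\left(K \right)} = 2 K$ ($w{\left(K \right)} = K + K = 2 K$)
$\frac{96}{\left(-2\right) c} + w{\left(-6 \right)} = \frac{96}{\left(-2\right) 24} + 2 \left(-6\right) = \frac{96}{-48} - 12 = 96 \left(- \frac{1}{48}\right) - 12 = -2 - 12 = -14$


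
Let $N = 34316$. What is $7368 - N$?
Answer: $-26948$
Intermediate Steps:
$7368 - N = 7368 - 34316 = -26948$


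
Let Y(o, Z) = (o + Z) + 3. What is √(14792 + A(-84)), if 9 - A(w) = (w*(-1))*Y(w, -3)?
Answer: √21857 ≈ 147.84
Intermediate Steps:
Y(o, Z) = 3 + Z + o (Y(o, Z) = (Z + o) + 3 = 3 + Z + o)
A(w) = 9 + w² (A(w) = 9 - w*(-1)*(3 - 3 + w) = 9 - (-w)*w = 9 - (-1)*w² = 9 + w²)
√(14792 + A(-84)) = √(14792 + (9 + (-84)²)) = √(14792 + (9 + 7056)) = √(14792 + 7065) = √21857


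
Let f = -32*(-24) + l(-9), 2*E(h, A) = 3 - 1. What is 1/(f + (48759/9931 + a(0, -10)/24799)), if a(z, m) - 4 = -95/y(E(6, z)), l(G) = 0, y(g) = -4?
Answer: 985115476/761406485673 ≈ 0.0012938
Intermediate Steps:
E(h, A) = 1 (E(h, A) = (3 - 1)/2 = (½)*2 = 1)
f = 768 (f = -32*(-24) + 0 = 768 + 0 = 768)
a(z, m) = 111/4 (a(z, m) = 4 - 95/(-4) = 4 - 95*(-¼) = 4 + 95/4 = 111/4)
1/(f + (48759/9931 + a(0, -10)/24799)) = 1/(768 + (48759/9931 + (111/4)/24799)) = 1/(768 + (48759*(1/9931) + (111/4)*(1/24799))) = 1/(768 + (48759/9931 + 111/99196)) = 1/(768 + 4837800105/985115476) = 1/(761406485673/985115476) = 985115476/761406485673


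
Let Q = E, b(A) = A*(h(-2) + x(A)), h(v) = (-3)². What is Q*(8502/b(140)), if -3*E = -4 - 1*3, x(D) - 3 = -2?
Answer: 1417/100 ≈ 14.170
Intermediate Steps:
x(D) = 1 (x(D) = 3 - 2 = 1)
h(v) = 9
b(A) = 10*A (b(A) = A*(9 + 1) = A*10 = 10*A)
E = 7/3 (E = -(-4 - 1*3)/3 = -(-4 - 3)/3 = -⅓*(-7) = 7/3 ≈ 2.3333)
Q = 7/3 ≈ 2.3333
Q*(8502/b(140)) = 7*(8502/((10*140)))/3 = 7*(8502/1400)/3 = 7*(8502*(1/1400))/3 = (7/3)*(4251/700) = 1417/100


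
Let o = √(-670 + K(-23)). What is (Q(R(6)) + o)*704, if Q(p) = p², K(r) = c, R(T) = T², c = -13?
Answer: 912384 + 704*I*√683 ≈ 9.1238e+5 + 18399.0*I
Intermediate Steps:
K(r) = -13
o = I*√683 (o = √(-670 - 13) = √(-683) = I*√683 ≈ 26.134*I)
(Q(R(6)) + o)*704 = ((6²)² + I*√683)*704 = (36² + I*√683)*704 = (1296 + I*√683)*704 = 912384 + 704*I*√683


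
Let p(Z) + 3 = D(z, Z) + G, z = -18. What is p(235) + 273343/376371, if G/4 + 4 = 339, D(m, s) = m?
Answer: 496706692/376371 ≈ 1319.7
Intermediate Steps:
G = 1340 (G = -16 + 4*339 = -16 + 1356 = 1340)
p(Z) = 1319 (p(Z) = -3 + (-18 + 1340) = -3 + 1322 = 1319)
p(235) + 273343/376371 = 1319 + 273343/376371 = 496706692/376371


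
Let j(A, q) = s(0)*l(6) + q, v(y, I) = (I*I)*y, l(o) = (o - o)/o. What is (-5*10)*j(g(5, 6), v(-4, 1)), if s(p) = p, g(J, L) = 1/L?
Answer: 200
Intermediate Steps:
l(o) = 0 (l(o) = 0/o = 0)
v(y, I) = y*I**2 (v(y, I) = I**2*y = y*I**2)
j(A, q) = q (j(A, q) = 0*0 + q = 0 + q = q)
(-5*10)*j(g(5, 6), v(-4, 1)) = (-5*10)*(-4*1**2) = -(-200) = -50*(-4) = 200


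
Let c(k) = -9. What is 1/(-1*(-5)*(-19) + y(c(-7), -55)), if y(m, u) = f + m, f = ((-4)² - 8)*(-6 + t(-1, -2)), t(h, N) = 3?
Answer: -1/128 ≈ -0.0078125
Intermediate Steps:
f = -24 (f = ((-4)² - 8)*(-6 + 3) = (16 - 8)*(-3) = 8*(-3) = -24)
y(m, u) = -24 + m
1/(-1*(-5)*(-19) + y(c(-7), -55)) = 1/(-1*(-5)*(-19) + (-24 - 9)) = 1/(5*(-19) - 33) = 1/(-95 - 33) = 1/(-128) = -1/128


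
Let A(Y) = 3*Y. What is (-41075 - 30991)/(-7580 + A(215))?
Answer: 72066/6935 ≈ 10.392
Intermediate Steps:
(-41075 - 30991)/(-7580 + A(215)) = (-41075 - 30991)/(-7580 + 3*215) = -72066/(-7580 + 645) = -72066/(-6935) = -72066*(-1/6935) = 72066/6935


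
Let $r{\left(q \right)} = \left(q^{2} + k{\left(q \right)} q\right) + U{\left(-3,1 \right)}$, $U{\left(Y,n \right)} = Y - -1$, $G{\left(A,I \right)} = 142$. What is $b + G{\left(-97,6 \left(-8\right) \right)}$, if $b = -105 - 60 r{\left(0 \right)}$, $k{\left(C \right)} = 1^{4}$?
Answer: $157$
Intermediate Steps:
$U{\left(Y,n \right)} = 1 + Y$ ($U{\left(Y,n \right)} = Y + 1 = 1 + Y$)
$k{\left(C \right)} = 1$
$r{\left(q \right)} = -2 + q + q^{2}$ ($r{\left(q \right)} = \left(q^{2} + 1 q\right) + \left(1 - 3\right) = \left(q^{2} + q\right) - 2 = \left(q + q^{2}\right) - 2 = -2 + q + q^{2}$)
$b = 15$ ($b = -105 - 60 \left(-2 + 0 + 0^{2}\right) = -105 - 60 \left(-2 + 0 + 0\right) = -105 - -120 = -105 + 120 = 15$)
$b + G{\left(-97,6 \left(-8\right) \right)} = 15 + 142 = 157$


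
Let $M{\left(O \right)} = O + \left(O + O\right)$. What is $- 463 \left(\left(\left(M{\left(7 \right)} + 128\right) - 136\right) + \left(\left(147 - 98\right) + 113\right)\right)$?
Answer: $-81025$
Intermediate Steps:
$M{\left(O \right)} = 3 O$ ($M{\left(O \right)} = O + 2 O = 3 O$)
$- 463 \left(\left(\left(M{\left(7 \right)} + 128\right) - 136\right) + \left(\left(147 - 98\right) + 113\right)\right) = - 463 \left(\left(\left(3 \cdot 7 + 128\right) - 136\right) + \left(\left(147 - 98\right) + 113\right)\right) = - 463 \left(\left(\left(21 + 128\right) - 136\right) + \left(49 + 113\right)\right) = - 463 \left(\left(149 - 136\right) + 162\right) = - 463 \left(13 + 162\right) = \left(-463\right) 175 = -81025$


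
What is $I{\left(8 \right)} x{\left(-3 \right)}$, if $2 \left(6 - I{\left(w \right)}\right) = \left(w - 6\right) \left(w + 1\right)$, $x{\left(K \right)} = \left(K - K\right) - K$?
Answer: $-9$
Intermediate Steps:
$x{\left(K \right)} = - K$ ($x{\left(K \right)} = 0 - K = - K$)
$I{\left(w \right)} = 6 - \frac{\left(1 + w\right) \left(-6 + w\right)}{2}$ ($I{\left(w \right)} = 6 - \frac{\left(w - 6\right) \left(w + 1\right)}{2} = 6 - \frac{\left(-6 + w\right) \left(1 + w\right)}{2} = 6 - \frac{\left(1 + w\right) \left(-6 + w\right)}{2}$)
$I{\left(8 \right)} x{\left(-3 \right)} = \left(9 - \frac{8^{2}}{2} + \frac{5}{2} \cdot 8\right) \left(\left(-1\right) \left(-3\right)\right) = \left(9 - 32 + 20\right) 3 = \left(-3\right) 3 = -9$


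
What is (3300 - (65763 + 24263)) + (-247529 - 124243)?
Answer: -458498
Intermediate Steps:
(3300 - (65763 + 24263)) + (-247529 - 124243) = (3300 - 1*90026) - 371772 = (3300 - 90026) - 371772 = -86726 - 371772 = -458498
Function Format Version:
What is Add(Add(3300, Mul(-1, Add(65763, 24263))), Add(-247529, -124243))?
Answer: -458498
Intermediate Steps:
Add(Add(3300, Mul(-1, Add(65763, 24263))), Add(-247529, -124243)) = Add(Add(3300, Mul(-1, 90026)), -371772) = Add(Add(3300, -90026), -371772) = Add(-86726, -371772) = -458498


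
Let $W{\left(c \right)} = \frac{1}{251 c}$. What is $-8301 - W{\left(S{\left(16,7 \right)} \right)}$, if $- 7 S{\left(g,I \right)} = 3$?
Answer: $- \frac{6250646}{753} \approx -8301.0$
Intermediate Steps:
$S{\left(g,I \right)} = - \frac{3}{7}$ ($S{\left(g,I \right)} = \left(- \frac{1}{7}\right) 3 = - \frac{3}{7}$)
$W{\left(c \right)} = \frac{1}{251 c}$
$-8301 - W{\left(S{\left(16,7 \right)} \right)} = -8301 - \frac{1}{251 \left(- \frac{3}{7}\right)} = -8301 - \frac{1}{251} \left(- \frac{7}{3}\right) = -8301 - - \frac{7}{753} = -8301 + \frac{7}{753} = - \frac{6250646}{753}$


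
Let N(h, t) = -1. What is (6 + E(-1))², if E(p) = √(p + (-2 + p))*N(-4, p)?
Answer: 32 - 24*I ≈ 32.0 - 24.0*I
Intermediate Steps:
E(p) = -√(-2 + 2*p) (E(p) = √(p + (-2 + p))*(-1) = √(-2 + 2*p)*(-1) = -√(-2 + 2*p))
(6 + E(-1))² = (6 - √(-2 + 2*(-1)))² = (6 - √(-2 - 2))² = (6 - √(-4))² = (6 - 2*I)²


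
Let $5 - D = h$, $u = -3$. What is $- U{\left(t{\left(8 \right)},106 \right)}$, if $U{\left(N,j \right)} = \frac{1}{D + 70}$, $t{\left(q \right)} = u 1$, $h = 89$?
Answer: $\frac{1}{14} \approx 0.071429$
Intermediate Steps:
$D = -84$ ($D = 5 - 89 = -84$)
$t{\left(q \right)} = -3$ ($t{\left(q \right)} = \left(-3\right) 1 = -3$)
$U{\left(N,j \right)} = - \frac{1}{14}$ ($U{\left(N,j \right)} = \frac{1}{-84 + 70} = \frac{1}{-14} = - \frac{1}{14}$)
$- U{\left(t{\left(8 \right)},106 \right)} = \left(-1\right) \left(- \frac{1}{14}\right) = \frac{1}{14}$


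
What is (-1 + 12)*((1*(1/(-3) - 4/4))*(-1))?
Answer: 44/3 ≈ 14.667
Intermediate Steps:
(-1 + 12)*((1*(1/(-3) - 4/4))*(-1)) = 11*((1*(1*(-⅓) - 4*¼))*(-1)) = 11*((1*(-⅓ - 1))*(-1)) = 11*((1*(-4/3))*(-1)) = 11*(-4/3*(-1)) = 11*(4/3) = 44/3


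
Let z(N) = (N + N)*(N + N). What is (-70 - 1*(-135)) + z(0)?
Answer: 65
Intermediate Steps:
z(N) = 4*N² (z(N) = (2*N)*(2*N) = 4*N²)
(-70 - 1*(-135)) + z(0) = (-70 - 1*(-135)) + 4*0² = (-70 + 135) + 4*0 = 65 + 0 = 65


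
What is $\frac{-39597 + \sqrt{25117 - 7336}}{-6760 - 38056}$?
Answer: $\frac{39597}{44816} - \frac{\sqrt{17781}}{44816} \approx 0.88057$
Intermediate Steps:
$\frac{-39597 + \sqrt{25117 - 7336}}{-6760 - 38056} = \frac{-39597 + \sqrt{17781}}{-44816} = \left(-39597 + \sqrt{17781}\right) \left(- \frac{1}{44816}\right) = \frac{39597}{44816} - \frac{\sqrt{17781}}{44816}$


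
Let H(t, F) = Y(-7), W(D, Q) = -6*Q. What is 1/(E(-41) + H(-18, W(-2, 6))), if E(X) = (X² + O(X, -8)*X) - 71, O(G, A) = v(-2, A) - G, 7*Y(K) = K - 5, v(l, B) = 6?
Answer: -7/2231 ≈ -0.0031376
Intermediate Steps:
Y(K) = -5/7 + K/7 (Y(K) = (K - 5)/7 = (-5 + K)/7 = -5/7 + K/7)
O(G, A) = 6 - G
H(t, F) = -12/7 (H(t, F) = -5/7 + (⅐)*(-7) = -5/7 - 1 = -12/7)
E(X) = -71 + X² + X*(6 - X) (E(X) = (X² + (6 - X)*X) - 71 = (X² + X*(6 - X)) - 71 = -71 + X² + X*(6 - X))
1/(E(-41) + H(-18, W(-2, 6))) = 1/((-71 + 6*(-41)) - 12/7) = 1/((-71 - 246) - 12/7) = 1/(-317 - 12/7) = 1/(-2231/7) = -7/2231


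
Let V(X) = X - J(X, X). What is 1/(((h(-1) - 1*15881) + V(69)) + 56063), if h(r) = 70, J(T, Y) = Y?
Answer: 1/40252 ≈ 2.4843e-5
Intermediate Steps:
V(X) = 0 (V(X) = X - X = 0)
1/(((h(-1) - 1*15881) + V(69)) + 56063) = 1/(((70 - 1*15881) + 0) + 56063) = 1/(((70 - 15881) + 0) + 56063) = 1/((-15811 + 0) + 56063) = 1/(-15811 + 56063) = 1/40252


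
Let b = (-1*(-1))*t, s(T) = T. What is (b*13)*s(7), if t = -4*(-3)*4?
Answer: 4368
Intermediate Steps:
t = 48 (t = 12*4 = 48)
b = 48 (b = -1*(-1)*48 = 1*48 = 48)
(b*13)*s(7) = (48*13)*7 = 624*7 = 4368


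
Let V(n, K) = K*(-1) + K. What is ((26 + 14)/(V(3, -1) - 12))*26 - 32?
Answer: -356/3 ≈ -118.67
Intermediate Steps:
V(n, K) = 0 (V(n, K) = -K + K = 0)
((26 + 14)/(V(3, -1) - 12))*26 - 32 = ((26 + 14)/(0 - 12))*26 - 32 = (40/(-12))*26 - 32 = (40*(-1/12))*26 - 32 = -10/3*26 - 32 = -260/3 - 32 = -356/3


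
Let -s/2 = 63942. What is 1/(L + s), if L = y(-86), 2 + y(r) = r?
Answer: -1/127972 ≈ -7.8142e-6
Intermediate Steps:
y(r) = -2 + r
s = -127884 (s = -2*63942 = -127884)
L = -88 (L = -2 - 86 = -88)
1/(L + s) = 1/(-88 - 127884) = 1/(-127972) = -1/127972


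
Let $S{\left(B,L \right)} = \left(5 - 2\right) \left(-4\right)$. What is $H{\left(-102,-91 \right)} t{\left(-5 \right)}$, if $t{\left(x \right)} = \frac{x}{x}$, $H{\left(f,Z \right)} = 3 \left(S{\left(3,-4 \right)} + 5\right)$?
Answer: $-21$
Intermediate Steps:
$S{\left(B,L \right)} = -12$ ($S{\left(B,L \right)} = 3 \left(-4\right) = -12$)
$H{\left(f,Z \right)} = -21$ ($H{\left(f,Z \right)} = 3 \left(-12 + 5\right) = 3 \left(-7\right) = -21$)
$t{\left(x \right)} = 1$
$H{\left(-102,-91 \right)} t{\left(-5 \right)} = \left(-21\right) 1 = -21$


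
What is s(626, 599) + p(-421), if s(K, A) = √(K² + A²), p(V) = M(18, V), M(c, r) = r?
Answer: -421 + √750677 ≈ 445.42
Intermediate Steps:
p(V) = V
s(K, A) = √(A² + K²)
s(626, 599) + p(-421) = √(599² + 626²) - 421 = √(358801 + 391876) - 421 = √750677 - 421 = -421 + √750677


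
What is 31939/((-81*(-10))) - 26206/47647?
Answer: 1500570673/38594070 ≈ 38.881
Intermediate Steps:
31939/((-81*(-10))) - 26206/47647 = 31939/810 - 26206*1/47647 = 31939*(1/810) - 26206/47647 = 31939/810 - 26206/47647 = 1500570673/38594070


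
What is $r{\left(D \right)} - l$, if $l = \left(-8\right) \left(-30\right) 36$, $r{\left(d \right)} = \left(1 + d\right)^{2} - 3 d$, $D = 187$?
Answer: $26143$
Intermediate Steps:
$r{\left(d \right)} = \left(1 + d\right)^{2} - 3 d$
$l = 8640$ ($l = 240 \cdot 36 = 8640$)
$r{\left(D \right)} - l = \left(1 + 187^{2} - 187\right) - 8640 = \left(1 + 34969 - 187\right) - 8640 = 34783 - 8640 = 26143$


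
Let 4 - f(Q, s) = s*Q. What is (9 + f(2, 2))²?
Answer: 81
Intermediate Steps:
f(Q, s) = 4 - Q*s (f(Q, s) = 4 - s*Q = 4 - Q*s)
(9 + f(2, 2))² = (9 + (4 - 1*2*2))² = (9 + (4 - 4))² = (9 + 0)² = 9² = 81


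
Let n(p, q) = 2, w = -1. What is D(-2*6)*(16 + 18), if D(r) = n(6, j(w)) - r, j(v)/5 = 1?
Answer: 476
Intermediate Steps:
j(v) = 5 (j(v) = 5*1 = 5)
D(r) = 2 - r
D(-2*6)*(16 + 18) = (2 - (-2)*6)*(16 + 18) = (2 - 1*(-12))*34 = (2 + 12)*34 = 14*34 = 476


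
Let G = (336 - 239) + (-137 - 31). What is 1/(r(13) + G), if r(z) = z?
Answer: -1/58 ≈ -0.017241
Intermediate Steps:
G = -71 (G = 97 - 168 = -71)
1/(r(13) + G) = 1/(13 - 71) = 1/(-58) = -1/58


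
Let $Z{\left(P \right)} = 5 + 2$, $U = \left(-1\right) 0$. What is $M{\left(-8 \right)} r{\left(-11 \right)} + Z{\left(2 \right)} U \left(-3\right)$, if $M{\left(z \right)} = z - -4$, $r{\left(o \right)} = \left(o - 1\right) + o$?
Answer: $92$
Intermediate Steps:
$r{\left(o \right)} = -1 + 2 o$ ($r{\left(o \right)} = \left(-1 + o\right) + o = -1 + 2 o$)
$U = 0$
$Z{\left(P \right)} = 7$
$M{\left(z \right)} = 4 + z$ ($M{\left(z \right)} = z + 4 = 4 + z$)
$M{\left(-8 \right)} r{\left(-11 \right)} + Z{\left(2 \right)} U \left(-3\right) = \left(4 - 8\right) \left(-1 + 2 \left(-11\right)\right) + 7 \cdot 0 \left(-3\right) = - 4 \left(-1 - 22\right) + 0 \left(-3\right) = \left(-4\right) \left(-23\right) + 0 = 92 + 0 = 92$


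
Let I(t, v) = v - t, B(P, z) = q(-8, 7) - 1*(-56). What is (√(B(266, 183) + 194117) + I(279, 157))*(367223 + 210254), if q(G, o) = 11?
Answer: -70452194 + 3464862*√5394 ≈ 1.8402e+8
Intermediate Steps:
B(P, z) = 67 (B(P, z) = 11 - 1*(-56) = 11 + 56 = 67)
(√(B(266, 183) + 194117) + I(279, 157))*(367223 + 210254) = (√(67 + 194117) + (157 - 1*279))*(367223 + 210254) = (√194184 + (157 - 279))*577477 = (6*√5394 - 122)*577477 = (-122 + 6*√5394)*577477 = -70452194 + 3464862*√5394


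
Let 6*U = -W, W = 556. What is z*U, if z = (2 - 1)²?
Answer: -278/3 ≈ -92.667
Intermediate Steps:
z = 1 (z = 1² = 1)
U = -278/3 (U = (-1*556)/6 = (⅙)*(-556) = -278/3 ≈ -92.667)
z*U = 1*(-278/3) = -278/3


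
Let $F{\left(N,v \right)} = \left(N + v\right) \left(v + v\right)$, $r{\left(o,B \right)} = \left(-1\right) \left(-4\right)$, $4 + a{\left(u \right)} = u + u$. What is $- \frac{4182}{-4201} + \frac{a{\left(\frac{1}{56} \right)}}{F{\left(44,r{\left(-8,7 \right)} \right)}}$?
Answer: $\frac{14832851}{15056384} \approx 0.98515$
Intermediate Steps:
$a{\left(u \right)} = -4 + 2 u$ ($a{\left(u \right)} = -4 + \left(u + u\right) = -4 + 2 u$)
$r{\left(o,B \right)} = 4$
$F{\left(N,v \right)} = 2 v \left(N + v\right)$ ($F{\left(N,v \right)} = \left(N + v\right) 2 v = 2 v \left(N + v\right)$)
$- \frac{4182}{-4201} + \frac{a{\left(\frac{1}{56} \right)}}{F{\left(44,r{\left(-8,7 \right)} \right)}} = - \frac{4182}{-4201} + \frac{-4 + \frac{2}{56}}{2 \cdot 4 \left(44 + 4\right)} = \left(-4182\right) \left(- \frac{1}{4201}\right) + \frac{-4 + 2 \cdot \frac{1}{56}}{2 \cdot 4 \cdot 48} = \frac{4182}{4201} + \frac{-4 + \frac{1}{28}}{384} = \frac{4182}{4201} - \frac{37}{3584} = \frac{14832851}{15056384}$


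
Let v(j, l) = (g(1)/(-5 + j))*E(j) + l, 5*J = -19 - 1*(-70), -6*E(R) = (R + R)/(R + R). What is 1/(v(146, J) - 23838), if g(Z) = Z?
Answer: -4230/100791599 ≈ -4.1968e-5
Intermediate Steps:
E(R) = -1/6 (E(R) = -(R + R)/(6*(R + R)) = -2*R/(6*(2*R)) = -2*R*1/(2*R)/6 = -1/6*1 = -1/6)
J = 51/5 (J = (-19 - 1*(-70))/5 = (-19 + 70)/5 = (1/5)*51 = 51/5 ≈ 10.200)
v(j, l) = l - 1/(6*(-5 + j)) (v(j, l) = (1/(-5 + j))*(-1/6) + l = -1/6/(-5 + j) + l = -1/(6*(-5 + j)) + l = l - 1/(6*(-5 + j)))
1/(v(146, J) - 23838) = 1/((-1/6 - 5*51/5 + 146*(51/5))/(-5 + 146) - 23838) = 1/((-1/6 - 51 + 7446/5)/141 - 23838) = 1/((1/141)*(43141/30) - 23838) = 1/(43141/4230 - 23838) = 1/(-100791599/4230) = -4230/100791599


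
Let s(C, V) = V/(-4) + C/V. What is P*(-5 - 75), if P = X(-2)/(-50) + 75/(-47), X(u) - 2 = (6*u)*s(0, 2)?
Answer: 33008/235 ≈ 140.46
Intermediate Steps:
s(C, V) = -V/4 + C/V (s(C, V) = V*(-¼) + C/V = -V/4 + C/V)
X(u) = 2 - 3*u (X(u) = 2 + (6*u)*(-¼*2 + 0/2) = 2 + (6*u)*(-½ + 0*(½)) = 2 + (6*u)*(-½ + 0) = 2 + (6*u)*(-½) = 2 - 3*u)
P = -2063/1175 (P = (2 - 3*(-2))/(-50) + 75/(-47) = (2 + 6)*(-1/50) + 75*(-1/47) = 8*(-1/50) - 75/47 = -4/25 - 75/47 = -2063/1175 ≈ -1.7557)
P*(-5 - 75) = -2063*(-5 - 75)/1175 = -2063/1175*(-80) = 33008/235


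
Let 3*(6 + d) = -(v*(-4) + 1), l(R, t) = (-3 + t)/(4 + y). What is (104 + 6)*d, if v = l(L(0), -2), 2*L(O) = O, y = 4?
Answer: -2365/3 ≈ -788.33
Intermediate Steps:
L(O) = O/2
l(R, t) = -3/8 + t/8 (l(R, t) = (-3 + t)/(4 + 4) = (-3 + t)/8 = (-3 + t)*(⅛) = -3/8 + t/8)
v = -5/8 (v = -3/8 + (⅛)*(-2) = -3/8 - ¼ = -5/8 ≈ -0.62500)
d = -43/6 (d = -6 + (-(-5/8*(-4) + 1))/3 = -6 + (-(5/2 + 1))/3 = -6 + (-1*7/2)/3 = -6 + (⅓)*(-7/2) = -6 - 7/6 = -43/6 ≈ -7.1667)
(104 + 6)*d = (104 + 6)*(-43/6) = 110*(-43/6) = -2365/3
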